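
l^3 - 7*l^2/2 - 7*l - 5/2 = (l - 5)*(l + 1/2)*(l + 1)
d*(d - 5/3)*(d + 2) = d^3 + d^2/3 - 10*d/3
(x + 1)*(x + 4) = x^2 + 5*x + 4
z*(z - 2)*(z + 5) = z^3 + 3*z^2 - 10*z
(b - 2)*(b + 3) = b^2 + b - 6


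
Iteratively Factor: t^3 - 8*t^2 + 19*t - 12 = (t - 4)*(t^2 - 4*t + 3) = (t - 4)*(t - 1)*(t - 3)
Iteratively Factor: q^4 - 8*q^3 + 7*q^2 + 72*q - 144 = (q + 3)*(q^3 - 11*q^2 + 40*q - 48) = (q - 4)*(q + 3)*(q^2 - 7*q + 12) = (q - 4)^2*(q + 3)*(q - 3)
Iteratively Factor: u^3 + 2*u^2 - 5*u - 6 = (u - 2)*(u^2 + 4*u + 3) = (u - 2)*(u + 3)*(u + 1)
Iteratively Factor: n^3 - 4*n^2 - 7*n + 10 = (n - 5)*(n^2 + n - 2) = (n - 5)*(n - 1)*(n + 2)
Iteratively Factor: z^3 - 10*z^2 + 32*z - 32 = (z - 4)*(z^2 - 6*z + 8) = (z - 4)*(z - 2)*(z - 4)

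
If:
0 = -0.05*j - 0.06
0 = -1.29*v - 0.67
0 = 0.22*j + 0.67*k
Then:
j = -1.20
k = 0.39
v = -0.52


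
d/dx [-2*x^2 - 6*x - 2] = -4*x - 6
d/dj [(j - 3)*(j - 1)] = 2*j - 4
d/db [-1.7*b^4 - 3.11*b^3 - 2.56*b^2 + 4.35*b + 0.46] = -6.8*b^3 - 9.33*b^2 - 5.12*b + 4.35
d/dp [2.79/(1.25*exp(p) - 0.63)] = -3.4875*exp(p)/(1.25*exp(p) - 0.63)^2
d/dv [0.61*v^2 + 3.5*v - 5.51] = 1.22*v + 3.5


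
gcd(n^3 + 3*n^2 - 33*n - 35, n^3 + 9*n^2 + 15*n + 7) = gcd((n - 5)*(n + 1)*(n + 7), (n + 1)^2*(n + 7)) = n^2 + 8*n + 7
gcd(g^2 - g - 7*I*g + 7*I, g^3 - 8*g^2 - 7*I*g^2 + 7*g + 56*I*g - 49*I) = g^2 + g*(-1 - 7*I) + 7*I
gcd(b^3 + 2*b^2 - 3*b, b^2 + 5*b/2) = b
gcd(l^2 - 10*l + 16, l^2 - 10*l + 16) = l^2 - 10*l + 16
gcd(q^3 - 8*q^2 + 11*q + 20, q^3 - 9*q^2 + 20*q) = q^2 - 9*q + 20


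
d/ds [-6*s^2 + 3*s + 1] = 3 - 12*s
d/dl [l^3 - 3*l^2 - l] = 3*l^2 - 6*l - 1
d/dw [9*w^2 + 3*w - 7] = 18*w + 3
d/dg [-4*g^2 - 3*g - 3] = -8*g - 3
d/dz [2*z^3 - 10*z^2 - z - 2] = 6*z^2 - 20*z - 1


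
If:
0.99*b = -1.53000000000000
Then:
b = -1.55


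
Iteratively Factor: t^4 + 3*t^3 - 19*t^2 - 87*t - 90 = (t + 2)*(t^3 + t^2 - 21*t - 45) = (t + 2)*(t + 3)*(t^2 - 2*t - 15) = (t + 2)*(t + 3)^2*(t - 5)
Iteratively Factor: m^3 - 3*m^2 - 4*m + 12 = (m - 2)*(m^2 - m - 6) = (m - 2)*(m + 2)*(m - 3)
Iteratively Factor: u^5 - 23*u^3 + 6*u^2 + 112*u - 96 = (u - 2)*(u^4 + 2*u^3 - 19*u^2 - 32*u + 48) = (u - 2)*(u - 1)*(u^3 + 3*u^2 - 16*u - 48) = (u - 2)*(u - 1)*(u + 3)*(u^2 - 16) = (u - 2)*(u - 1)*(u + 3)*(u + 4)*(u - 4)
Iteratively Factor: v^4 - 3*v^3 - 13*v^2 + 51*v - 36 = (v - 1)*(v^3 - 2*v^2 - 15*v + 36) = (v - 3)*(v - 1)*(v^2 + v - 12) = (v - 3)^2*(v - 1)*(v + 4)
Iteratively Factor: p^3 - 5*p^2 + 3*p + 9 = (p - 3)*(p^2 - 2*p - 3) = (p - 3)*(p + 1)*(p - 3)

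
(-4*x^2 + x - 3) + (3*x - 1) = -4*x^2 + 4*x - 4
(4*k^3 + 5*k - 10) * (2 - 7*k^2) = -28*k^5 - 27*k^3 + 70*k^2 + 10*k - 20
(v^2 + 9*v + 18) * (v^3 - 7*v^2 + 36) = v^5 + 2*v^4 - 45*v^3 - 90*v^2 + 324*v + 648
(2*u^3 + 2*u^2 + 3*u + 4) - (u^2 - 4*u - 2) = 2*u^3 + u^2 + 7*u + 6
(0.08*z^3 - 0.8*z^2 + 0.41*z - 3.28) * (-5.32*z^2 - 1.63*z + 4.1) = -0.4256*z^5 + 4.1256*z^4 - 0.5492*z^3 + 13.5013*z^2 + 7.0274*z - 13.448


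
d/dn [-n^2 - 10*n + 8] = -2*n - 10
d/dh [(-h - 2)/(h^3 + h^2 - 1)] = (-h^3 - h^2 + h*(h + 2)*(3*h + 2) + 1)/(h^3 + h^2 - 1)^2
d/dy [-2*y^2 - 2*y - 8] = -4*y - 2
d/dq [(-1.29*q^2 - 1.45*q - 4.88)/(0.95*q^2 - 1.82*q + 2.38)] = (3.7253*q^2 + 3.1316*q - 12.3326)/(0.9025*q^4 - 3.458*q^3 + 7.8344*q^2 - 8.6632*q + 5.6644)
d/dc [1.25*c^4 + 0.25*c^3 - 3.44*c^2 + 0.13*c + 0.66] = 5.0*c^3 + 0.75*c^2 - 6.88*c + 0.13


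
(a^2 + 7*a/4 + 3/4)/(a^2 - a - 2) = (a + 3/4)/(a - 2)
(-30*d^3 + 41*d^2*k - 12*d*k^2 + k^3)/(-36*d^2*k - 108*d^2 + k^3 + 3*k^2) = (5*d^2 - 6*d*k + k^2)/(6*d*k + 18*d + k^2 + 3*k)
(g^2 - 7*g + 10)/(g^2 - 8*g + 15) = (g - 2)/(g - 3)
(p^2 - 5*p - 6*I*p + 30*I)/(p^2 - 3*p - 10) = (p - 6*I)/(p + 2)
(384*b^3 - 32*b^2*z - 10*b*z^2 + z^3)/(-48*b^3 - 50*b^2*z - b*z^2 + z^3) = (-8*b + z)/(b + z)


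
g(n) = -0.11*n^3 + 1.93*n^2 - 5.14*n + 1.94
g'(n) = -0.33*n^2 + 3.86*n - 5.14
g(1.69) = -1.77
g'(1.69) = 0.44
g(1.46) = -1.79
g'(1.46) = -0.21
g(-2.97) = 37.11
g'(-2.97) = -19.52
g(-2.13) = 22.71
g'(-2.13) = -14.86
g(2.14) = -1.30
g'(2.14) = 1.61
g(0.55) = -0.32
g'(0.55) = -3.12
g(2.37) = -0.87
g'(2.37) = 2.15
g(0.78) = -0.95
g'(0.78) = -2.33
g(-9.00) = 284.72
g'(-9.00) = -66.61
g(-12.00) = 531.62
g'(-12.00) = -98.98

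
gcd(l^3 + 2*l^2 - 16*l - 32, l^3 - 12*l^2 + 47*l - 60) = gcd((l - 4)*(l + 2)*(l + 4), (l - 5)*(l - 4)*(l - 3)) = l - 4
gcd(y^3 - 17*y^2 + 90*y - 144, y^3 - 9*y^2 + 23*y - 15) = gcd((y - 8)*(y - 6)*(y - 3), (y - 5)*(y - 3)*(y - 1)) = y - 3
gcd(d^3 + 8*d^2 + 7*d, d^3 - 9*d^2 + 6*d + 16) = d + 1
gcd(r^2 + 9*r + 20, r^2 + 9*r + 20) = r^2 + 9*r + 20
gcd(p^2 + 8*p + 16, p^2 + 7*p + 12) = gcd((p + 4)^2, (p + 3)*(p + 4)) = p + 4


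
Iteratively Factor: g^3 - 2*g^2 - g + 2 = (g - 2)*(g^2 - 1) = (g - 2)*(g - 1)*(g + 1)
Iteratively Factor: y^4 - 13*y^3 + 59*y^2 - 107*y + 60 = (y - 1)*(y^3 - 12*y^2 + 47*y - 60) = (y - 3)*(y - 1)*(y^2 - 9*y + 20) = (y - 4)*(y - 3)*(y - 1)*(y - 5)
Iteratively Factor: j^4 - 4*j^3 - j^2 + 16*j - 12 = (j - 3)*(j^3 - j^2 - 4*j + 4) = (j - 3)*(j + 2)*(j^2 - 3*j + 2) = (j - 3)*(j - 1)*(j + 2)*(j - 2)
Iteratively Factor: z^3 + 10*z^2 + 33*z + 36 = (z + 4)*(z^2 + 6*z + 9) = (z + 3)*(z + 4)*(z + 3)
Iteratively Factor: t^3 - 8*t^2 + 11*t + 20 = (t + 1)*(t^2 - 9*t + 20) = (t - 4)*(t + 1)*(t - 5)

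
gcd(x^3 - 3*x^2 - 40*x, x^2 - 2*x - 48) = x - 8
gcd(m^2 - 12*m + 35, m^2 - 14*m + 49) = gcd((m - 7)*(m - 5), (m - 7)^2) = m - 7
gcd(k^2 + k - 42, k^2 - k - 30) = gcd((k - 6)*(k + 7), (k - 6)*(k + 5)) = k - 6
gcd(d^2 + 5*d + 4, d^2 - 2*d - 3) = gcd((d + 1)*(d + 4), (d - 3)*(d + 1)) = d + 1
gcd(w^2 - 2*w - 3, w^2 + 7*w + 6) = w + 1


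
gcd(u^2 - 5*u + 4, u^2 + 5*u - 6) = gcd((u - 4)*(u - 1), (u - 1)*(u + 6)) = u - 1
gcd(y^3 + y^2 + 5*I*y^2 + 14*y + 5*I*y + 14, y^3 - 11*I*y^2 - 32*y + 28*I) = y - 2*I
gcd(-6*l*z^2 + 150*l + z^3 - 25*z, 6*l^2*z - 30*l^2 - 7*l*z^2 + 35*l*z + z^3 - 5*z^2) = -6*l*z + 30*l + z^2 - 5*z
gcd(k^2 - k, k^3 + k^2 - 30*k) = k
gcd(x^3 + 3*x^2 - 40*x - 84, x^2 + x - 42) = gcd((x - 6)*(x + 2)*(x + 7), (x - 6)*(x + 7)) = x^2 + x - 42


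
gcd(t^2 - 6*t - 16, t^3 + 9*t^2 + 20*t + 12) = t + 2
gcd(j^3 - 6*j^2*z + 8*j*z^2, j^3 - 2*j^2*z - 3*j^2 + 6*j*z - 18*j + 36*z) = -j + 2*z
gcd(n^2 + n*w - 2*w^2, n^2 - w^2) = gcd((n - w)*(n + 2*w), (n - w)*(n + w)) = -n + w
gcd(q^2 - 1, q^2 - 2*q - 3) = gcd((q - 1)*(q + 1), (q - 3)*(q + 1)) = q + 1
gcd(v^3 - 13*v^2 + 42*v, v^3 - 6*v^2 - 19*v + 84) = v - 7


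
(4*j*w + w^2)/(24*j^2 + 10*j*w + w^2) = w/(6*j + w)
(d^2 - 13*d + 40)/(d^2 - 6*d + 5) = (d - 8)/(d - 1)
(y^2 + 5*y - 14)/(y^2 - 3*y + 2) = (y + 7)/(y - 1)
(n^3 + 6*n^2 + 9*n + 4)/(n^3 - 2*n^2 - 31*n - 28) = (n + 1)/(n - 7)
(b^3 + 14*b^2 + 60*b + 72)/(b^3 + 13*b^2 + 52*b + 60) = (b + 6)/(b + 5)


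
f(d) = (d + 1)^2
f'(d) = 2*d + 2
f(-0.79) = 0.04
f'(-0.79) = 0.42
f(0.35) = 1.82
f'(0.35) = 2.70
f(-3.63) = 6.92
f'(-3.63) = -5.26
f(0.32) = 1.74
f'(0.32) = 2.64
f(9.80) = 116.64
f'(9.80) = 21.60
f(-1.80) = 0.64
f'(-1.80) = -1.60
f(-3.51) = 6.30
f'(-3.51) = -5.02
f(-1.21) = 0.04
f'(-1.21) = -0.42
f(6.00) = 49.00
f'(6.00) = 14.00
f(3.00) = 16.00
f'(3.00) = 8.00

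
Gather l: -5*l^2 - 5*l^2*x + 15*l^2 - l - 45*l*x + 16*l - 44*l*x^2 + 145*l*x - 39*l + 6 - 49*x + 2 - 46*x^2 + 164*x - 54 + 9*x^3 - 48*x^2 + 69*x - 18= l^2*(10 - 5*x) + l*(-44*x^2 + 100*x - 24) + 9*x^3 - 94*x^2 + 184*x - 64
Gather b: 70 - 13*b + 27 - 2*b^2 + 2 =-2*b^2 - 13*b + 99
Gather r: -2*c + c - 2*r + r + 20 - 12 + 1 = -c - r + 9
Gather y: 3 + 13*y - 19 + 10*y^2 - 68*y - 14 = 10*y^2 - 55*y - 30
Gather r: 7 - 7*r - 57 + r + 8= -6*r - 42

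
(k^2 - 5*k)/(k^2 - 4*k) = (k - 5)/(k - 4)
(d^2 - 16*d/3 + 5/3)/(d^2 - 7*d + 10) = (d - 1/3)/(d - 2)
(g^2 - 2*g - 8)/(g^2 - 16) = (g + 2)/(g + 4)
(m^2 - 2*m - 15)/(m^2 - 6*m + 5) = (m + 3)/(m - 1)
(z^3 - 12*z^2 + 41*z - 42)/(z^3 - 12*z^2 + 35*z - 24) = (z^2 - 9*z + 14)/(z^2 - 9*z + 8)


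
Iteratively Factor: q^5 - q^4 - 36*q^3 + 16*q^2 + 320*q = (q - 5)*(q^4 + 4*q^3 - 16*q^2 - 64*q) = q*(q - 5)*(q^3 + 4*q^2 - 16*q - 64) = q*(q - 5)*(q + 4)*(q^2 - 16) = q*(q - 5)*(q - 4)*(q + 4)*(q + 4)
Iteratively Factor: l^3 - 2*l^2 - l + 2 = (l - 2)*(l^2 - 1) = (l - 2)*(l - 1)*(l + 1)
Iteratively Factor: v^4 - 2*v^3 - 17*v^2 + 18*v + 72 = (v + 2)*(v^3 - 4*v^2 - 9*v + 36) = (v - 4)*(v + 2)*(v^2 - 9) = (v - 4)*(v - 3)*(v + 2)*(v + 3)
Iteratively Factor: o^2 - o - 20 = (o + 4)*(o - 5)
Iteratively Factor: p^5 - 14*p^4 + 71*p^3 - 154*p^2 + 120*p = (p - 4)*(p^4 - 10*p^3 + 31*p^2 - 30*p) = (p - 5)*(p - 4)*(p^3 - 5*p^2 + 6*p) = p*(p - 5)*(p - 4)*(p^2 - 5*p + 6) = p*(p - 5)*(p - 4)*(p - 3)*(p - 2)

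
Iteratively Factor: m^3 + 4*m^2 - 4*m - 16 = (m - 2)*(m^2 + 6*m + 8) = (m - 2)*(m + 4)*(m + 2)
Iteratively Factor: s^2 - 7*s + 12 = (s - 3)*(s - 4)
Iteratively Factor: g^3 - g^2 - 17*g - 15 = (g - 5)*(g^2 + 4*g + 3) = (g - 5)*(g + 3)*(g + 1)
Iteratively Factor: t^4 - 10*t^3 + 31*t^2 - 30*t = (t)*(t^3 - 10*t^2 + 31*t - 30) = t*(t - 3)*(t^2 - 7*t + 10) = t*(t - 5)*(t - 3)*(t - 2)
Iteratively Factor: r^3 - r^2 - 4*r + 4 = (r - 1)*(r^2 - 4) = (r - 2)*(r - 1)*(r + 2)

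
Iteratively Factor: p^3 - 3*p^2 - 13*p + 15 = (p - 1)*(p^2 - 2*p - 15) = (p - 1)*(p + 3)*(p - 5)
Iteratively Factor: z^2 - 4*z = (z - 4)*(z)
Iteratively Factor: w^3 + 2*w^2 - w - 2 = (w + 2)*(w^2 - 1) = (w + 1)*(w + 2)*(w - 1)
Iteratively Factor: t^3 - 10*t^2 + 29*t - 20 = (t - 5)*(t^2 - 5*t + 4) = (t - 5)*(t - 1)*(t - 4)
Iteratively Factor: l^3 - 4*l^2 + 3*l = (l)*(l^2 - 4*l + 3) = l*(l - 1)*(l - 3)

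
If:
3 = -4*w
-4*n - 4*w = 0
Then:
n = 3/4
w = -3/4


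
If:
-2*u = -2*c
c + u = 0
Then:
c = 0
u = 0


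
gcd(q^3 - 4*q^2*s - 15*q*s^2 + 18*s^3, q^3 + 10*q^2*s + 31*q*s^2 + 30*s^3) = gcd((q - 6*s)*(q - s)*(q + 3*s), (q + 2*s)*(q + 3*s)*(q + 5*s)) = q + 3*s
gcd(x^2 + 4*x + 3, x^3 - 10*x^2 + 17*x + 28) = x + 1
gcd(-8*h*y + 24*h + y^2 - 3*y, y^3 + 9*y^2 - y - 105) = y - 3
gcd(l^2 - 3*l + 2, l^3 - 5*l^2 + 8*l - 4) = l^2 - 3*l + 2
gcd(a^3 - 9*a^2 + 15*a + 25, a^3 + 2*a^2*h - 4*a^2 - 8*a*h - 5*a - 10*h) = a^2 - 4*a - 5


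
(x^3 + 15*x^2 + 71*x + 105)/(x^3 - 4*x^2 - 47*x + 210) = (x^2 + 8*x + 15)/(x^2 - 11*x + 30)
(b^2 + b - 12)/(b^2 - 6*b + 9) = (b + 4)/(b - 3)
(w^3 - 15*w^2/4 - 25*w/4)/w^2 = w - 15/4 - 25/(4*w)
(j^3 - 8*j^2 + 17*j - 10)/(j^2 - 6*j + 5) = j - 2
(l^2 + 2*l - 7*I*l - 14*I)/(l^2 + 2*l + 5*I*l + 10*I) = (l - 7*I)/(l + 5*I)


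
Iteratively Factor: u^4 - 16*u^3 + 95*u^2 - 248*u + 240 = (u - 4)*(u^3 - 12*u^2 + 47*u - 60) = (u - 4)^2*(u^2 - 8*u + 15) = (u - 5)*(u - 4)^2*(u - 3)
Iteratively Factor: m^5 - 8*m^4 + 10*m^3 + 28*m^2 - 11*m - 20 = (m + 1)*(m^4 - 9*m^3 + 19*m^2 + 9*m - 20) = (m - 4)*(m + 1)*(m^3 - 5*m^2 - m + 5) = (m - 4)*(m + 1)^2*(m^2 - 6*m + 5) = (m - 4)*(m - 1)*(m + 1)^2*(m - 5)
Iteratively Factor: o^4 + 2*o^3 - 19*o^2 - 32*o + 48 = (o - 1)*(o^3 + 3*o^2 - 16*o - 48) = (o - 4)*(o - 1)*(o^2 + 7*o + 12) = (o - 4)*(o - 1)*(o + 4)*(o + 3)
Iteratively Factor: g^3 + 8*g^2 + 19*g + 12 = (g + 1)*(g^2 + 7*g + 12) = (g + 1)*(g + 4)*(g + 3)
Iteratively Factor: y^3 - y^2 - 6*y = (y)*(y^2 - y - 6) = y*(y - 3)*(y + 2)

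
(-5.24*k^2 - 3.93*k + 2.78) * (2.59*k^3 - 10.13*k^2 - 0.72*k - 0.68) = -13.5716*k^5 + 42.9025*k^4 + 50.7839*k^3 - 21.7686*k^2 + 0.6708*k - 1.8904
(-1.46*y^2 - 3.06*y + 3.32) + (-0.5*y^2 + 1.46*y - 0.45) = -1.96*y^2 - 1.6*y + 2.87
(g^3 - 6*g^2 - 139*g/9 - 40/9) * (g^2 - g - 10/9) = g^5 - 7*g^4 - 95*g^3/9 + 53*g^2/3 + 1750*g/81 + 400/81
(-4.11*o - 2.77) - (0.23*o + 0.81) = -4.34*o - 3.58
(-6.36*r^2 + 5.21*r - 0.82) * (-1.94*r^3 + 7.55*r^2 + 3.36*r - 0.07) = 12.3384*r^5 - 58.1254*r^4 + 19.5567*r^3 + 11.7598*r^2 - 3.1199*r + 0.0574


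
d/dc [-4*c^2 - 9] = -8*c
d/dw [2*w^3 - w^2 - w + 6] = 6*w^2 - 2*w - 1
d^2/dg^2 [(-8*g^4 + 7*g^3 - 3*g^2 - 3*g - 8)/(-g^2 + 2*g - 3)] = 2*(8*g^6 - 48*g^5 + 168*g^4 - 382*g^3 + 555*g^2 - 264*g + 53)/(g^6 - 6*g^5 + 21*g^4 - 44*g^3 + 63*g^2 - 54*g + 27)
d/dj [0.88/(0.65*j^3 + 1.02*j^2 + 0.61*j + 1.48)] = (-1.716*j^2 - 1.7952*j - 0.5368)/(0.65*j^3 + 1.02*j^2 + 0.61*j + 1.48)^2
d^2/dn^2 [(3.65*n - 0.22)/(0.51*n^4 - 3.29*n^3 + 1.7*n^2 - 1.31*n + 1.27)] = (11.39238*n^7 - 99.1338*n^6 + 267.10923*n^5 - 139.864254*n^4 - 37.372082*n^3 + 175.2156*n^2 - 49.857816*n + 12.339886)/(0.132651*n^12 - 2.567187*n^11 + 17.887383*n^10 - 53.748062*n^9 + 73.803885*n^8 - 90.663231*n^7 + 99.345974*n^6 - 76.005189*n^5 + 55.072185*n^4 - 35.137154*n^3 + 14.764131*n^2 - 6.338697*n + 2.048383)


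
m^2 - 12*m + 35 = (m - 7)*(m - 5)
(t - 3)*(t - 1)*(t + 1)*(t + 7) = t^4 + 4*t^3 - 22*t^2 - 4*t + 21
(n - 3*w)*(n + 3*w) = n^2 - 9*w^2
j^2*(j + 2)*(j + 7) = j^4 + 9*j^3 + 14*j^2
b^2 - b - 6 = (b - 3)*(b + 2)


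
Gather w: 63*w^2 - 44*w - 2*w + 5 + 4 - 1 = 63*w^2 - 46*w + 8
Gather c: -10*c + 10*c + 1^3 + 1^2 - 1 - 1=0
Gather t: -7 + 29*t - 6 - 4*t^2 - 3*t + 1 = -4*t^2 + 26*t - 12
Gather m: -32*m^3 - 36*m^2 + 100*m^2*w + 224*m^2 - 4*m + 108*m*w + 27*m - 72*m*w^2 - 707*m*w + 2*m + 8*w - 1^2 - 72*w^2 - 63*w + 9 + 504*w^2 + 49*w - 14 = -32*m^3 + m^2*(100*w + 188) + m*(-72*w^2 - 599*w + 25) + 432*w^2 - 6*w - 6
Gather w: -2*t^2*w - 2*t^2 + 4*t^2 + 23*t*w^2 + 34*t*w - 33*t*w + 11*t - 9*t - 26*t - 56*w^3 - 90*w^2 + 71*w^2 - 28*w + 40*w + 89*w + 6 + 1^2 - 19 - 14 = 2*t^2 - 24*t - 56*w^3 + w^2*(23*t - 19) + w*(-2*t^2 + t + 101) - 26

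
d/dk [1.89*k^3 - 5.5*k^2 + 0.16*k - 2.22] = 5.67*k^2 - 11.0*k + 0.16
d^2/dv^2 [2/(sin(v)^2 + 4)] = 4*(-2*sin(v)^4 + 11*sin(v)^2 - 4)/(sin(v)^2 + 4)^3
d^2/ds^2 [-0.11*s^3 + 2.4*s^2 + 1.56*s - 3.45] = 4.8 - 0.66*s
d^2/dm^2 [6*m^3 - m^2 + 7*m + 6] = 36*m - 2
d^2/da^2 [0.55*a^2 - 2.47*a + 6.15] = 1.10000000000000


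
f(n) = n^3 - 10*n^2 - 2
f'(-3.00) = 87.00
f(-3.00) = -119.00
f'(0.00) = 0.00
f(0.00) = -2.00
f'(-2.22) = 59.19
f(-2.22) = -62.23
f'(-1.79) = 45.41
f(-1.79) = -39.78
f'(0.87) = -15.13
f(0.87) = -8.91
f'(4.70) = -27.73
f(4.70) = -119.08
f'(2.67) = -32.01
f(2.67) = -54.25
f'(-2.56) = 70.86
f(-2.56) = -84.31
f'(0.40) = -7.52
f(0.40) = -3.54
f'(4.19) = -31.13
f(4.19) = -104.00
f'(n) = 3*n^2 - 20*n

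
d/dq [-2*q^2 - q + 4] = -4*q - 1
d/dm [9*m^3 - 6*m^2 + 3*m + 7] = 27*m^2 - 12*m + 3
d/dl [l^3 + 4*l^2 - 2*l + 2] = 3*l^2 + 8*l - 2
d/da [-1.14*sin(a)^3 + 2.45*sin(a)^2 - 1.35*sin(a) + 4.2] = (-3.42*sin(a)^2 + 4.9*sin(a) - 1.35)*cos(a)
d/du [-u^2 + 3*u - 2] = 3 - 2*u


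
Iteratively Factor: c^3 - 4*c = (c)*(c^2 - 4) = c*(c + 2)*(c - 2)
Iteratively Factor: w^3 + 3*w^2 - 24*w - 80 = (w + 4)*(w^2 - w - 20) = (w - 5)*(w + 4)*(w + 4)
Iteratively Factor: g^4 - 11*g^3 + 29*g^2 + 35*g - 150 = (g - 3)*(g^3 - 8*g^2 + 5*g + 50) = (g - 5)*(g - 3)*(g^2 - 3*g - 10) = (g - 5)*(g - 3)*(g + 2)*(g - 5)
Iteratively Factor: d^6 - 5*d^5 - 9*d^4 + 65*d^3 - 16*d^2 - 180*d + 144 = (d - 1)*(d^5 - 4*d^4 - 13*d^3 + 52*d^2 + 36*d - 144) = (d - 1)*(d + 3)*(d^4 - 7*d^3 + 8*d^2 + 28*d - 48) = (d - 2)*(d - 1)*(d + 3)*(d^3 - 5*d^2 - 2*d + 24) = (d - 3)*(d - 2)*(d - 1)*(d + 3)*(d^2 - 2*d - 8) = (d - 4)*(d - 3)*(d - 2)*(d - 1)*(d + 3)*(d + 2)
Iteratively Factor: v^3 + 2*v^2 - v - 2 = (v + 1)*(v^2 + v - 2) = (v + 1)*(v + 2)*(v - 1)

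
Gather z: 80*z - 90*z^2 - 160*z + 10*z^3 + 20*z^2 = 10*z^3 - 70*z^2 - 80*z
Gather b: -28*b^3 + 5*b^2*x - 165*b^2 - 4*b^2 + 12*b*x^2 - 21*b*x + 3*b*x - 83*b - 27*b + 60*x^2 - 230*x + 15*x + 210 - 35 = -28*b^3 + b^2*(5*x - 169) + b*(12*x^2 - 18*x - 110) + 60*x^2 - 215*x + 175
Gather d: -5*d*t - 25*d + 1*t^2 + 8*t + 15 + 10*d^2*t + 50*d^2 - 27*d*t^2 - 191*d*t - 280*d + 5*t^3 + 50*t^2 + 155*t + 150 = d^2*(10*t + 50) + d*(-27*t^2 - 196*t - 305) + 5*t^3 + 51*t^2 + 163*t + 165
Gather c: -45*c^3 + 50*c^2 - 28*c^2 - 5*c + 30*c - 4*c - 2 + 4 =-45*c^3 + 22*c^2 + 21*c + 2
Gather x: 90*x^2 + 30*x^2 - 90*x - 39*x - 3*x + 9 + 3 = 120*x^2 - 132*x + 12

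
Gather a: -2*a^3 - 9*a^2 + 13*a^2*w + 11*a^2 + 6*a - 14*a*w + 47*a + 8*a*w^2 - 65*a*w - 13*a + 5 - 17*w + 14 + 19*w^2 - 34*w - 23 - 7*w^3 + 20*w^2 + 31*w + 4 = -2*a^3 + a^2*(13*w + 2) + a*(8*w^2 - 79*w + 40) - 7*w^3 + 39*w^2 - 20*w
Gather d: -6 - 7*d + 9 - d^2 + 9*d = -d^2 + 2*d + 3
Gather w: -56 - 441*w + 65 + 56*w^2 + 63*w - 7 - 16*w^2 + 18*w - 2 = 40*w^2 - 360*w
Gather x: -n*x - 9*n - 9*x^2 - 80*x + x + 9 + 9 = -9*n - 9*x^2 + x*(-n - 79) + 18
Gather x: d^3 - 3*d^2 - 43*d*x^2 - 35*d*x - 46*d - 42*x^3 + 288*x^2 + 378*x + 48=d^3 - 3*d^2 - 46*d - 42*x^3 + x^2*(288 - 43*d) + x*(378 - 35*d) + 48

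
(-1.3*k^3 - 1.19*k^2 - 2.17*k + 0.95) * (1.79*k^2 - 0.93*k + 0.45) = -2.327*k^5 - 0.9211*k^4 - 3.3626*k^3 + 3.1831*k^2 - 1.86*k + 0.4275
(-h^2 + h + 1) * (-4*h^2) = 4*h^4 - 4*h^3 - 4*h^2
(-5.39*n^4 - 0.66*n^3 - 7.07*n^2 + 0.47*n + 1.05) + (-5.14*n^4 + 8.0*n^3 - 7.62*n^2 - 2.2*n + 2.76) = -10.53*n^4 + 7.34*n^3 - 14.69*n^2 - 1.73*n + 3.81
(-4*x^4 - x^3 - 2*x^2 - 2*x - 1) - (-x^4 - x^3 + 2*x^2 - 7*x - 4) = -3*x^4 - 4*x^2 + 5*x + 3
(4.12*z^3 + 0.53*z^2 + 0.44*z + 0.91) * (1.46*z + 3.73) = 6.0152*z^4 + 16.1414*z^3 + 2.6193*z^2 + 2.9698*z + 3.3943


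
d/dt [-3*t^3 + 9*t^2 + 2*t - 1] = -9*t^2 + 18*t + 2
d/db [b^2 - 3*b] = 2*b - 3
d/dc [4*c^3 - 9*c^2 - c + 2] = 12*c^2 - 18*c - 1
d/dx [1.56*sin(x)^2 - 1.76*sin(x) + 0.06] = (3.12*sin(x) - 1.76)*cos(x)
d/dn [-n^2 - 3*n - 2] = -2*n - 3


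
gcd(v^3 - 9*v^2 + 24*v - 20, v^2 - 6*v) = 1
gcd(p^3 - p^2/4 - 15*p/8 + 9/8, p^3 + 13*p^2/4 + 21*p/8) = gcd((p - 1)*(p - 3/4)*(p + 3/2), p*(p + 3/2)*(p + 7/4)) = p + 3/2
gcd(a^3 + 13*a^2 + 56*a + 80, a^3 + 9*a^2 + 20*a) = a^2 + 9*a + 20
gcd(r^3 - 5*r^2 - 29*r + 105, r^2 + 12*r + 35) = r + 5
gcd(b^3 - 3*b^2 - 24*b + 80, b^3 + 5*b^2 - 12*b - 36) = 1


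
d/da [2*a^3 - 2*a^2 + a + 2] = 6*a^2 - 4*a + 1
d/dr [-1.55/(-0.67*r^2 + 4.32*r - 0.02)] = (6.696 - 2.077*r)/(0.67*r^2 - 4.32*r + 0.02)^2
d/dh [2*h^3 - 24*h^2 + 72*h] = 6*h^2 - 48*h + 72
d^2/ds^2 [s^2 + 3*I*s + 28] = 2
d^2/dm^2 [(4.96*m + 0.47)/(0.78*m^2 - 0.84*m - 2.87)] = ((7.5996 - 23.2128*m)*(-0.78*m^2 + 0.84*m + 2.87) - (1.56*m - 0.84)*(3.12*m - 1.68)*(4.96*m + 0.47))/(-0.78*m^2 + 0.84*m + 2.87)^3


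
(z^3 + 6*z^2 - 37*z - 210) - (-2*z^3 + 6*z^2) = 3*z^3 - 37*z - 210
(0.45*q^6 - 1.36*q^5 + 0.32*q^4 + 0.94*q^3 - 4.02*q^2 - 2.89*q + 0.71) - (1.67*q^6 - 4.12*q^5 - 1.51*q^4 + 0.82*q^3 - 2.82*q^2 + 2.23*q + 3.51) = -1.22*q^6 + 2.76*q^5 + 1.83*q^4 + 0.12*q^3 - 1.2*q^2 - 5.12*q - 2.8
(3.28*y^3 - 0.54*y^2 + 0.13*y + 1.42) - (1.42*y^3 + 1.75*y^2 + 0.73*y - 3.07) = 1.86*y^3 - 2.29*y^2 - 0.6*y + 4.49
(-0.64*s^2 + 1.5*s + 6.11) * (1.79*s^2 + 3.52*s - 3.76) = -1.1456*s^4 + 0.4322*s^3 + 18.6233*s^2 + 15.8672*s - 22.9736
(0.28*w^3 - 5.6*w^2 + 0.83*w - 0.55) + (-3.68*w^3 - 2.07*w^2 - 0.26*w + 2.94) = -3.4*w^3 - 7.67*w^2 + 0.57*w + 2.39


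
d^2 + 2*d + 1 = (d + 1)^2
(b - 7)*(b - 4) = b^2 - 11*b + 28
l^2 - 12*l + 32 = (l - 8)*(l - 4)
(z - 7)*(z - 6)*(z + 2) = z^3 - 11*z^2 + 16*z + 84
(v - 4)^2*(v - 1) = v^3 - 9*v^2 + 24*v - 16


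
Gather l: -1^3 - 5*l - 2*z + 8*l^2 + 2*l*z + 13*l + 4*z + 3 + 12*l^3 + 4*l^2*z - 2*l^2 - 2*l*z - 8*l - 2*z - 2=12*l^3 + l^2*(4*z + 6)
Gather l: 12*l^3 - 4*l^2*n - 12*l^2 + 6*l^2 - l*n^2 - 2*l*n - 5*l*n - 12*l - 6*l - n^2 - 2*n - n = 12*l^3 + l^2*(-4*n - 6) + l*(-n^2 - 7*n - 18) - n^2 - 3*n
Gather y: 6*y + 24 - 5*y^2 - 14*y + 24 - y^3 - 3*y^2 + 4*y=-y^3 - 8*y^2 - 4*y + 48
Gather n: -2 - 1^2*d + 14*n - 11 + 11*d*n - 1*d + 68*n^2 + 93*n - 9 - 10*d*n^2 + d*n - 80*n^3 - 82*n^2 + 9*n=-2*d - 80*n^3 + n^2*(-10*d - 14) + n*(12*d + 116) - 22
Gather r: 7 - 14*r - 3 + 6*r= 4 - 8*r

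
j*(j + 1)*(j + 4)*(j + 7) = j^4 + 12*j^3 + 39*j^2 + 28*j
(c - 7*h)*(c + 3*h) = c^2 - 4*c*h - 21*h^2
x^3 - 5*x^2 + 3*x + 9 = (x - 3)^2*(x + 1)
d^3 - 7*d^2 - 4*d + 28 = (d - 7)*(d - 2)*(d + 2)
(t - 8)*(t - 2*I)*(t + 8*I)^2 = t^4 - 8*t^3 + 14*I*t^3 - 32*t^2 - 112*I*t^2 + 256*t + 128*I*t - 1024*I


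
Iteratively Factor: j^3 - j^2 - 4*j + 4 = (j - 2)*(j^2 + j - 2) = (j - 2)*(j - 1)*(j + 2)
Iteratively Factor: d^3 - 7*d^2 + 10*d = (d)*(d^2 - 7*d + 10) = d*(d - 5)*(d - 2)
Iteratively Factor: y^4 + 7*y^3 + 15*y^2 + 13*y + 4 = (y + 4)*(y^3 + 3*y^2 + 3*y + 1) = (y + 1)*(y + 4)*(y^2 + 2*y + 1) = (y + 1)^2*(y + 4)*(y + 1)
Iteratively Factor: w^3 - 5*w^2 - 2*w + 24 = (w - 3)*(w^2 - 2*w - 8) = (w - 3)*(w + 2)*(w - 4)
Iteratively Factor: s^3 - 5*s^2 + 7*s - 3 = (s - 1)*(s^2 - 4*s + 3) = (s - 3)*(s - 1)*(s - 1)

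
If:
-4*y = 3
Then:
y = -3/4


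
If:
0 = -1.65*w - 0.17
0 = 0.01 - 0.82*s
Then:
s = 0.01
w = -0.10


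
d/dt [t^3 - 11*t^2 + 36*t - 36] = 3*t^2 - 22*t + 36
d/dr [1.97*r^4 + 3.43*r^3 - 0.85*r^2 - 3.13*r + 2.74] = 7.88*r^3 + 10.29*r^2 - 1.7*r - 3.13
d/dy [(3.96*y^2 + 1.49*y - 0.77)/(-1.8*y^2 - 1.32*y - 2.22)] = (-2.5452*y^2 - 20.3544*y - 4.3242)/(3.24*y^4 + 4.752*y^3 + 9.7344*y^2 + 5.8608*y + 4.9284)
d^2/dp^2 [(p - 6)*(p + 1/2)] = 2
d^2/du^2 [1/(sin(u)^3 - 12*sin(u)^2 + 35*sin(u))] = (-9*sin(u)^3 + 132*sin(u)^2 - 634*sin(u) + 1068 - 151/sin(u) - 2520/sin(u)^2 + 2450/sin(u)^3)/((sin(u) - 7)^3*(sin(u) - 5)^3)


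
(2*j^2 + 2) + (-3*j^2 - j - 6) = -j^2 - j - 4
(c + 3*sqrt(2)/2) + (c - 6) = 2*c - 6 + 3*sqrt(2)/2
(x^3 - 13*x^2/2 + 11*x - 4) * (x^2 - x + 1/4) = x^5 - 15*x^4/2 + 71*x^3/4 - 133*x^2/8 + 27*x/4 - 1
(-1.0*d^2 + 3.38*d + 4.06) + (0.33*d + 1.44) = -1.0*d^2 + 3.71*d + 5.5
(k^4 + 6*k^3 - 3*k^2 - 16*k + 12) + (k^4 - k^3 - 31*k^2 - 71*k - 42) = 2*k^4 + 5*k^3 - 34*k^2 - 87*k - 30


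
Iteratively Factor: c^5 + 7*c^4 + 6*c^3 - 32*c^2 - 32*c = (c - 2)*(c^4 + 9*c^3 + 24*c^2 + 16*c) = (c - 2)*(c + 1)*(c^3 + 8*c^2 + 16*c) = c*(c - 2)*(c + 1)*(c^2 + 8*c + 16) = c*(c - 2)*(c + 1)*(c + 4)*(c + 4)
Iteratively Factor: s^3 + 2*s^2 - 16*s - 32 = (s + 2)*(s^2 - 16) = (s - 4)*(s + 2)*(s + 4)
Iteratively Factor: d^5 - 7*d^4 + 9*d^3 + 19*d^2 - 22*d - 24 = (d - 3)*(d^4 - 4*d^3 - 3*d^2 + 10*d + 8) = (d - 3)*(d + 1)*(d^3 - 5*d^2 + 2*d + 8) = (d - 4)*(d - 3)*(d + 1)*(d^2 - d - 2) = (d - 4)*(d - 3)*(d + 1)^2*(d - 2)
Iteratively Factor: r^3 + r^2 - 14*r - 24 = (r + 2)*(r^2 - r - 12) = (r - 4)*(r + 2)*(r + 3)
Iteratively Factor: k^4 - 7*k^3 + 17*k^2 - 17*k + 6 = (k - 1)*(k^3 - 6*k^2 + 11*k - 6) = (k - 3)*(k - 1)*(k^2 - 3*k + 2) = (k - 3)*(k - 2)*(k - 1)*(k - 1)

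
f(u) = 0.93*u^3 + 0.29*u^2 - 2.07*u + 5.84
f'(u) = 2.79*u^2 + 0.58*u - 2.07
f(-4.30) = -53.84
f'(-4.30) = 47.02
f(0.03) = 5.78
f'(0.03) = -2.05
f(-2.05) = 3.29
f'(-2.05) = 8.47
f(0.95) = 4.93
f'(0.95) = 1.00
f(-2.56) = -2.56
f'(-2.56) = 14.73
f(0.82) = 4.85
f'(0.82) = 0.28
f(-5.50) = -128.73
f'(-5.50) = 79.14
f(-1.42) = 6.70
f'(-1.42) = 2.73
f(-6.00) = -172.18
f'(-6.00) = 94.89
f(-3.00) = -10.45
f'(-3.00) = 21.30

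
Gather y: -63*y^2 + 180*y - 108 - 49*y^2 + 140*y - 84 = -112*y^2 + 320*y - 192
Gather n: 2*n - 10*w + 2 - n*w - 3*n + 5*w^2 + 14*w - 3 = n*(-w - 1) + 5*w^2 + 4*w - 1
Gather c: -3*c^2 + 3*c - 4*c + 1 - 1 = -3*c^2 - c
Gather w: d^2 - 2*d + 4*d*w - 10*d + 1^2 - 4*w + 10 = d^2 - 12*d + w*(4*d - 4) + 11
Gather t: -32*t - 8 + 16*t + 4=-16*t - 4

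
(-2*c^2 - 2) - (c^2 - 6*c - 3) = -3*c^2 + 6*c + 1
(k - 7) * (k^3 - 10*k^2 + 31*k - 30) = k^4 - 17*k^3 + 101*k^2 - 247*k + 210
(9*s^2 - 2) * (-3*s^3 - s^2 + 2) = -27*s^5 - 9*s^4 + 6*s^3 + 20*s^2 - 4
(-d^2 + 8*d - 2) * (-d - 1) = d^3 - 7*d^2 - 6*d + 2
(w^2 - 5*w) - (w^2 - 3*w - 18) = 18 - 2*w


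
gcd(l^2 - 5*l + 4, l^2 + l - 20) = l - 4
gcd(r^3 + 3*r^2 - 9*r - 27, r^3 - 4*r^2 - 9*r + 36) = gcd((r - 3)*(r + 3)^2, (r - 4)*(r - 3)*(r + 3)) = r^2 - 9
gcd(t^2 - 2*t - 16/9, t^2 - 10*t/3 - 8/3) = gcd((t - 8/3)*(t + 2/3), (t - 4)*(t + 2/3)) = t + 2/3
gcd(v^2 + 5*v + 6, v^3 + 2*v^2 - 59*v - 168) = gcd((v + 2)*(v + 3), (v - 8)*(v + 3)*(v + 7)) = v + 3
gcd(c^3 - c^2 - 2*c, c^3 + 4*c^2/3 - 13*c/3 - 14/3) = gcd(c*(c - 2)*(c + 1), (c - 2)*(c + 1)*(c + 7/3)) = c^2 - c - 2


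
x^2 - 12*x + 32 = (x - 8)*(x - 4)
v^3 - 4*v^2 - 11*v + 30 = (v - 5)*(v - 2)*(v + 3)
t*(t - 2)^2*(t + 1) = t^4 - 3*t^3 + 4*t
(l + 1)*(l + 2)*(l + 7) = l^3 + 10*l^2 + 23*l + 14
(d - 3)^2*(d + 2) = d^3 - 4*d^2 - 3*d + 18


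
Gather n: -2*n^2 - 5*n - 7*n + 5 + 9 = -2*n^2 - 12*n + 14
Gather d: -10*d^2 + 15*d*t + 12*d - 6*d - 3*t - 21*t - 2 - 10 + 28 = -10*d^2 + d*(15*t + 6) - 24*t + 16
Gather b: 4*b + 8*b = 12*b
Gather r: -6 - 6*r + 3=-6*r - 3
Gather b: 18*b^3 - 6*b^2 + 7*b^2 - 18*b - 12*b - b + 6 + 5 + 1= 18*b^3 + b^2 - 31*b + 12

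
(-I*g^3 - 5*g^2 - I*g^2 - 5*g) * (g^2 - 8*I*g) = -I*g^5 - 13*g^4 - I*g^4 - 13*g^3 + 40*I*g^3 + 40*I*g^2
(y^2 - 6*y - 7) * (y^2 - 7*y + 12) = y^4 - 13*y^3 + 47*y^2 - 23*y - 84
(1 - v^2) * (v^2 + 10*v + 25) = -v^4 - 10*v^3 - 24*v^2 + 10*v + 25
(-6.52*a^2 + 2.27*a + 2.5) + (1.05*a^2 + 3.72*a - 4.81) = -5.47*a^2 + 5.99*a - 2.31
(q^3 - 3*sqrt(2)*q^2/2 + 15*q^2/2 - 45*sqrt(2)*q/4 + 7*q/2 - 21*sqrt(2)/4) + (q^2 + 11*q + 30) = q^3 - 3*sqrt(2)*q^2/2 + 17*q^2/2 - 45*sqrt(2)*q/4 + 29*q/2 - 21*sqrt(2)/4 + 30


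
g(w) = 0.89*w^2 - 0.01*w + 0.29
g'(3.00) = 5.33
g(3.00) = 8.27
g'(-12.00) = -21.37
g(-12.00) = 128.57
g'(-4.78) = -8.52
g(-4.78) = 20.67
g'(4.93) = 8.77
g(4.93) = 21.87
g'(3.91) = 6.95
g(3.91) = 13.86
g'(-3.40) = -6.06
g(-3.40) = 10.61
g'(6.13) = 10.90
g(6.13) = 33.67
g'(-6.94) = -12.36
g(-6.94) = 43.23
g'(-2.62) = -4.67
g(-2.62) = 6.43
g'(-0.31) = -0.56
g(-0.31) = 0.38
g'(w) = 1.78*w - 0.01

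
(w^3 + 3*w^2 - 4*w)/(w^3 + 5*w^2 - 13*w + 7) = w*(w + 4)/(w^2 + 6*w - 7)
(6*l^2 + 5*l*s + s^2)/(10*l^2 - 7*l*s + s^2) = (6*l^2 + 5*l*s + s^2)/(10*l^2 - 7*l*s + s^2)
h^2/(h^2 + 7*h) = h/(h + 7)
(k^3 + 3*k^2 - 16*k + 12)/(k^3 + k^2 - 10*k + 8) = (k + 6)/(k + 4)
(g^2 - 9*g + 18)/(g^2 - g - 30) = (g - 3)/(g + 5)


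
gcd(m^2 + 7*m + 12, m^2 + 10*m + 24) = m + 4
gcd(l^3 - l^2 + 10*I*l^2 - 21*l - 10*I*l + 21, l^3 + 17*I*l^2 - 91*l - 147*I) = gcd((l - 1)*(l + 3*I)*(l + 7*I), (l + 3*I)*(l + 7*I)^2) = l^2 + 10*I*l - 21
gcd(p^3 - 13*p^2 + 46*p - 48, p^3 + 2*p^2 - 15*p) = p - 3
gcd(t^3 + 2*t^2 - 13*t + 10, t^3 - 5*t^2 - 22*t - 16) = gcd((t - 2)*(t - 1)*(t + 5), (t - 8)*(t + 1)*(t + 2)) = 1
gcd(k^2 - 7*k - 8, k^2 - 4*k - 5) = k + 1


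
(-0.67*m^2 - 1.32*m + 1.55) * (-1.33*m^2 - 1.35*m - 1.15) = 0.8911*m^4 + 2.6601*m^3 + 0.491*m^2 - 0.5745*m - 1.7825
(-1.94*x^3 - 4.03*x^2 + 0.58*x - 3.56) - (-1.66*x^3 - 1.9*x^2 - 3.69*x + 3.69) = -0.28*x^3 - 2.13*x^2 + 4.27*x - 7.25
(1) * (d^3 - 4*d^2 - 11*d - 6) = d^3 - 4*d^2 - 11*d - 6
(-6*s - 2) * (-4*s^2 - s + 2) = 24*s^3 + 14*s^2 - 10*s - 4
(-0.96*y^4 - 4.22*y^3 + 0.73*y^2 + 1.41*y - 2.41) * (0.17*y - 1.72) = -0.1632*y^5 + 0.9338*y^4 + 7.3825*y^3 - 1.0159*y^2 - 2.8349*y + 4.1452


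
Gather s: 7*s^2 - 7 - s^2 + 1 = 6*s^2 - 6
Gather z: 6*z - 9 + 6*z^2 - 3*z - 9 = 6*z^2 + 3*z - 18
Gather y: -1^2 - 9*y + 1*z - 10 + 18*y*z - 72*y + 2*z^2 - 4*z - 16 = y*(18*z - 81) + 2*z^2 - 3*z - 27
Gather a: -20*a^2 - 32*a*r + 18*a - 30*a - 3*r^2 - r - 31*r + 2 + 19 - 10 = -20*a^2 + a*(-32*r - 12) - 3*r^2 - 32*r + 11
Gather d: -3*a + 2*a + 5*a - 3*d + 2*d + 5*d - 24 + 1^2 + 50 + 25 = 4*a + 4*d + 52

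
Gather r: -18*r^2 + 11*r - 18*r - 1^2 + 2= -18*r^2 - 7*r + 1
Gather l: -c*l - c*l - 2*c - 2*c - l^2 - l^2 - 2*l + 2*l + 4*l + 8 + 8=-4*c - 2*l^2 + l*(4 - 2*c) + 16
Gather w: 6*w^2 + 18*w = 6*w^2 + 18*w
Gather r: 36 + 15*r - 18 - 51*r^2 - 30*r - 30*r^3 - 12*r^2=-30*r^3 - 63*r^2 - 15*r + 18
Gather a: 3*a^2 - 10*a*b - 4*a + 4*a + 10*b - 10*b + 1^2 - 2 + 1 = 3*a^2 - 10*a*b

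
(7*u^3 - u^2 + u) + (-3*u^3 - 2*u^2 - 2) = 4*u^3 - 3*u^2 + u - 2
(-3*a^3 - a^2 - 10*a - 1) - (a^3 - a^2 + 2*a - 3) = -4*a^3 - 12*a + 2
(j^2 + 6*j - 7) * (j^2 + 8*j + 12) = j^4 + 14*j^3 + 53*j^2 + 16*j - 84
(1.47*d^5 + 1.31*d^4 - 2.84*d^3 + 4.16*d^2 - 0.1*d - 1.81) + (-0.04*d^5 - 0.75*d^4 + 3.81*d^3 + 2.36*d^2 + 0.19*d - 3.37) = 1.43*d^5 + 0.56*d^4 + 0.97*d^3 + 6.52*d^2 + 0.09*d - 5.18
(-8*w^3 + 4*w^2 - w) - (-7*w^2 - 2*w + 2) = -8*w^3 + 11*w^2 + w - 2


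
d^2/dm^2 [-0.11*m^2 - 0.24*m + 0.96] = -0.220000000000000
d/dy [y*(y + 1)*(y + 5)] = 3*y^2 + 12*y + 5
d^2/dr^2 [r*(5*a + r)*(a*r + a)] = 2*a*(5*a + 3*r + 1)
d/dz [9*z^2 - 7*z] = 18*z - 7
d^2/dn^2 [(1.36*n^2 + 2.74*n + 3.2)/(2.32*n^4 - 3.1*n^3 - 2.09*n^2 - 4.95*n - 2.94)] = (43.920384*n^8 + 118.286592*n^7 + 68.5042559999999*n^6 - 424.738992*n^5 + 482.460552*n^4 + 296.685708*n^3 + 290.601984*n^2 - 77.372424*n + 61.250712)/(12.487168*n^12 - 50.05632*n^11 + 33.137952*n^10 - 19.53196*n^9 + 136.276908*n^8 + 87.54441*n^7 - 30.245597*n^6 - 204.451335*n^5 - 402.683661*n^4 - 384.167475*n^3 - 270.307422*n^2 - 128.35746*n - 25.412184)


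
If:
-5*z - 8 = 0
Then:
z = -8/5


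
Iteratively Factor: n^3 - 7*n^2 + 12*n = (n - 3)*(n^2 - 4*n) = (n - 4)*(n - 3)*(n)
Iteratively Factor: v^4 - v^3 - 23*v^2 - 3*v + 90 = (v - 5)*(v^3 + 4*v^2 - 3*v - 18) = (v - 5)*(v + 3)*(v^2 + v - 6) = (v - 5)*(v + 3)^2*(v - 2)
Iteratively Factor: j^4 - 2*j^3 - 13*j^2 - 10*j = (j - 5)*(j^3 + 3*j^2 + 2*j) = (j - 5)*(j + 1)*(j^2 + 2*j) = j*(j - 5)*(j + 1)*(j + 2)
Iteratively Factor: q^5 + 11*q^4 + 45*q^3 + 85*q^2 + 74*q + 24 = (q + 1)*(q^4 + 10*q^3 + 35*q^2 + 50*q + 24) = (q + 1)*(q + 4)*(q^3 + 6*q^2 + 11*q + 6) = (q + 1)^2*(q + 4)*(q^2 + 5*q + 6) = (q + 1)^2*(q + 3)*(q + 4)*(q + 2)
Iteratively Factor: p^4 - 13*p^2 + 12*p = (p - 1)*(p^3 + p^2 - 12*p) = (p - 3)*(p - 1)*(p^2 + 4*p) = (p - 3)*(p - 1)*(p + 4)*(p)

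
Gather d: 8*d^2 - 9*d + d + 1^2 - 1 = 8*d^2 - 8*d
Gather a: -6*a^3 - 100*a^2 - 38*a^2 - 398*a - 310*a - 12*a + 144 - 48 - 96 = -6*a^3 - 138*a^2 - 720*a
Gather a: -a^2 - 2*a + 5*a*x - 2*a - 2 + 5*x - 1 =-a^2 + a*(5*x - 4) + 5*x - 3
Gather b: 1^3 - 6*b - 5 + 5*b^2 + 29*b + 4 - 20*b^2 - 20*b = -15*b^2 + 3*b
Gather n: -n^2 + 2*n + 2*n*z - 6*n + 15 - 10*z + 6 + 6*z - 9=-n^2 + n*(2*z - 4) - 4*z + 12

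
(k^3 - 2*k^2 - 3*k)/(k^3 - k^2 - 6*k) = (k + 1)/(k + 2)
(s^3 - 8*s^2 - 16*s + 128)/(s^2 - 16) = s - 8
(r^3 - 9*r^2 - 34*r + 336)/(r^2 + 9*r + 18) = (r^2 - 15*r + 56)/(r + 3)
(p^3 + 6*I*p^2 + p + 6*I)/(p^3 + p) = (p + 6*I)/p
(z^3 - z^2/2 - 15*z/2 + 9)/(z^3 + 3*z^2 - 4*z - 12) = (z - 3/2)/(z + 2)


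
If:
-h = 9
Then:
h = -9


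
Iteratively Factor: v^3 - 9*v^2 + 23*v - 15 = (v - 1)*(v^2 - 8*v + 15) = (v - 3)*(v - 1)*(v - 5)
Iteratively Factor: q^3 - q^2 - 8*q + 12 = (q - 2)*(q^2 + q - 6) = (q - 2)^2*(q + 3)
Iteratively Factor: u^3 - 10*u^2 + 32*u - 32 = (u - 2)*(u^2 - 8*u + 16) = (u - 4)*(u - 2)*(u - 4)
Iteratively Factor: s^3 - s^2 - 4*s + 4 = (s - 2)*(s^2 + s - 2) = (s - 2)*(s - 1)*(s + 2)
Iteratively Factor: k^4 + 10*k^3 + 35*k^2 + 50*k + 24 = (k + 3)*(k^3 + 7*k^2 + 14*k + 8) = (k + 1)*(k + 3)*(k^2 + 6*k + 8) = (k + 1)*(k + 3)*(k + 4)*(k + 2)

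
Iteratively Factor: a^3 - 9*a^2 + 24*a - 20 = (a - 5)*(a^2 - 4*a + 4) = (a - 5)*(a - 2)*(a - 2)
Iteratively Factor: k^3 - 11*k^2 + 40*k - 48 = (k - 3)*(k^2 - 8*k + 16) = (k - 4)*(k - 3)*(k - 4)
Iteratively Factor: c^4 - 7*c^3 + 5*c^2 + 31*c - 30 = (c - 5)*(c^3 - 2*c^2 - 5*c + 6) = (c - 5)*(c - 3)*(c^2 + c - 2) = (c - 5)*(c - 3)*(c - 1)*(c + 2)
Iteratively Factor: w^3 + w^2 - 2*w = (w)*(w^2 + w - 2) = w*(w + 2)*(w - 1)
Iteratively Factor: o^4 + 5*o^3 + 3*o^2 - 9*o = (o + 3)*(o^3 + 2*o^2 - 3*o) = (o - 1)*(o + 3)*(o^2 + 3*o) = (o - 1)*(o + 3)^2*(o)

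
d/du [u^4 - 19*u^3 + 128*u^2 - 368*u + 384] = 4*u^3 - 57*u^2 + 256*u - 368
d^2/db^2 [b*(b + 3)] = 2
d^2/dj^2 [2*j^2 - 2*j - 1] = 4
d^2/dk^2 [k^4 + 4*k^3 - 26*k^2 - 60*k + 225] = 12*k^2 + 24*k - 52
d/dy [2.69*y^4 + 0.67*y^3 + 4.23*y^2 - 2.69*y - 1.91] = 10.76*y^3 + 2.01*y^2 + 8.46*y - 2.69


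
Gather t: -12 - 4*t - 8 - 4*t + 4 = -8*t - 16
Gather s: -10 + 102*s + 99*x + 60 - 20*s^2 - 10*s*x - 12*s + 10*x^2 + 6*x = -20*s^2 + s*(90 - 10*x) + 10*x^2 + 105*x + 50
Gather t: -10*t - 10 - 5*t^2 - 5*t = -5*t^2 - 15*t - 10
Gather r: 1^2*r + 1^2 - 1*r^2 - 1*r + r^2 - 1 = 0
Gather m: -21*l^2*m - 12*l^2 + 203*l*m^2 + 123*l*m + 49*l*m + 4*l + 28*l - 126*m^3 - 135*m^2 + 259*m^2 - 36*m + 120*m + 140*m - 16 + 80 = -12*l^2 + 32*l - 126*m^3 + m^2*(203*l + 124) + m*(-21*l^2 + 172*l + 224) + 64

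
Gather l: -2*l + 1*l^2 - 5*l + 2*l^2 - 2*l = 3*l^2 - 9*l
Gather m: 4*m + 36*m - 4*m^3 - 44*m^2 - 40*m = -4*m^3 - 44*m^2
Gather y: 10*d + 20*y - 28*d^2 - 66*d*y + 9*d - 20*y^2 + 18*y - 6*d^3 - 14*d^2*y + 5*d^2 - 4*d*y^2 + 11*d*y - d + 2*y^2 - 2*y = -6*d^3 - 23*d^2 + 18*d + y^2*(-4*d - 18) + y*(-14*d^2 - 55*d + 36)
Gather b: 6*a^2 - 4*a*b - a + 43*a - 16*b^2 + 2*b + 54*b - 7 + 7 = 6*a^2 + 42*a - 16*b^2 + b*(56 - 4*a)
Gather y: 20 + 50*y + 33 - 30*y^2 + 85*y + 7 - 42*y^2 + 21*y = -72*y^2 + 156*y + 60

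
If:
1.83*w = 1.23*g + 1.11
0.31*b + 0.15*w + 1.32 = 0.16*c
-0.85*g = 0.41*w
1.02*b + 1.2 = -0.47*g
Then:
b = -1.07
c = 6.60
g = -0.22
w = 0.46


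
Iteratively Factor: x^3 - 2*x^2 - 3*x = (x - 3)*(x^2 + x) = (x - 3)*(x + 1)*(x)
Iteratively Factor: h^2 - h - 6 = (h - 3)*(h + 2)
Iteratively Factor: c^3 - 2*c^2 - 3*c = (c + 1)*(c^2 - 3*c) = c*(c + 1)*(c - 3)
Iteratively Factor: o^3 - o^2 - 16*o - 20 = (o + 2)*(o^2 - 3*o - 10) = (o - 5)*(o + 2)*(o + 2)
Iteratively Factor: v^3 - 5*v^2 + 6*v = (v - 2)*(v^2 - 3*v) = v*(v - 2)*(v - 3)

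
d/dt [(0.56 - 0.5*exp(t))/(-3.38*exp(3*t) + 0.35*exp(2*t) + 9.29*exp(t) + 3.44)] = (-3.38*exp(3*t) + 5.8534*exp(2*t) - 0.392*exp(t) - 6.9224)*exp(t)/(11.4244*exp(6*t) - 2.366*exp(5*t) - 62.6779*exp(4*t) - 16.7514*exp(3*t) + 88.7121*exp(2*t) + 63.9152*exp(t) + 11.8336)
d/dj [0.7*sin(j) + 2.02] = 0.7*cos(j)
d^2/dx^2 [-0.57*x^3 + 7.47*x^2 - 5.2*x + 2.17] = 14.94 - 3.42*x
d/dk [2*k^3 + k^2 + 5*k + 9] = 6*k^2 + 2*k + 5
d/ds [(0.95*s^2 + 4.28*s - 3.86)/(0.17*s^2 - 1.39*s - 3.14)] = (-2.0481*s^2 - 4.6536*s - 18.8046)/(0.0289*s^4 - 0.4726*s^3 + 0.8645*s^2 + 8.7292*s + 9.8596)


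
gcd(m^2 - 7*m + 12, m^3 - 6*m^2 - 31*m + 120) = m - 3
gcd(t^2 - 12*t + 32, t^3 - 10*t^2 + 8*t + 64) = t^2 - 12*t + 32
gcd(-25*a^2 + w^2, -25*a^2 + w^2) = -25*a^2 + w^2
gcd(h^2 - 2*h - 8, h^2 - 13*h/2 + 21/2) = 1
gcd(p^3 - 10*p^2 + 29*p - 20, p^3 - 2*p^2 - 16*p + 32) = p - 4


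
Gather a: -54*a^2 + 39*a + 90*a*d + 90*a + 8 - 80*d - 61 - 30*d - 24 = -54*a^2 + a*(90*d + 129) - 110*d - 77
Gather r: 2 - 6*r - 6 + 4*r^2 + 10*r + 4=4*r^2 + 4*r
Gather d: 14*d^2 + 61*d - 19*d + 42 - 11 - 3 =14*d^2 + 42*d + 28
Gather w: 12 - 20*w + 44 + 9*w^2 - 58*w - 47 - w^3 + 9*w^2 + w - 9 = -w^3 + 18*w^2 - 77*w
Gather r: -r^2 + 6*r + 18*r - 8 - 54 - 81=-r^2 + 24*r - 143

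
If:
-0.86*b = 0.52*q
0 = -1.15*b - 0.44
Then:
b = -0.38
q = 0.63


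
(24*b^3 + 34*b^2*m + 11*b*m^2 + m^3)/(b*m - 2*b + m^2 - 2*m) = (24*b^2 + 10*b*m + m^2)/(m - 2)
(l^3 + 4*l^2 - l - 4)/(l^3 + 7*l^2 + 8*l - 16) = (l + 1)/(l + 4)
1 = 1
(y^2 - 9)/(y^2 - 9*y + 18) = (y + 3)/(y - 6)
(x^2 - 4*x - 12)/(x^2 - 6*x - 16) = (x - 6)/(x - 8)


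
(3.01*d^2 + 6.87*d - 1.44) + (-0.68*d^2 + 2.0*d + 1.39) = 2.33*d^2 + 8.87*d - 0.05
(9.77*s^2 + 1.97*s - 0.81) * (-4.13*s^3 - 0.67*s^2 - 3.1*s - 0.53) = -40.3501*s^5 - 14.682*s^4 - 28.2616*s^3 - 10.7424*s^2 + 1.4669*s + 0.4293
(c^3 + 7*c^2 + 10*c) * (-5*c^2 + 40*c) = -5*c^5 + 5*c^4 + 230*c^3 + 400*c^2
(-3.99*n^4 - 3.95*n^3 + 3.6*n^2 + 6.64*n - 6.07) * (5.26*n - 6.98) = -20.9874*n^5 + 7.0732*n^4 + 46.507*n^3 + 9.79839999999999*n^2 - 78.2754*n + 42.3686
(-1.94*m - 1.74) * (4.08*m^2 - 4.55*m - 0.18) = -7.9152*m^3 + 1.7278*m^2 + 8.2662*m + 0.3132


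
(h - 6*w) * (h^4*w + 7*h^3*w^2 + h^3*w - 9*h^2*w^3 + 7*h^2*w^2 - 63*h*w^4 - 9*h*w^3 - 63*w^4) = h^5*w + h^4*w^2 + h^4*w - 51*h^3*w^3 + h^3*w^2 - 9*h^2*w^4 - 51*h^2*w^3 + 378*h*w^5 - 9*h*w^4 + 378*w^5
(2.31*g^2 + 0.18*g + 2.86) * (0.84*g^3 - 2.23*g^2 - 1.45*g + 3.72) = 1.9404*g^5 - 5.0001*g^4 - 1.3485*g^3 + 1.9544*g^2 - 3.4774*g + 10.6392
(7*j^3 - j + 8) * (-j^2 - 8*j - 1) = -7*j^5 - 56*j^4 - 6*j^3 - 63*j - 8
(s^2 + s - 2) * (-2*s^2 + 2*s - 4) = -2*s^4 + 2*s^2 - 8*s + 8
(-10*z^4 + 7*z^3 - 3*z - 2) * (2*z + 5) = -20*z^5 - 36*z^4 + 35*z^3 - 6*z^2 - 19*z - 10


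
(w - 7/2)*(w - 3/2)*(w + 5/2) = w^3 - 5*w^2/2 - 29*w/4 + 105/8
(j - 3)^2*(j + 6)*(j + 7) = j^4 + 7*j^3 - 27*j^2 - 135*j + 378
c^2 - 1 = (c - 1)*(c + 1)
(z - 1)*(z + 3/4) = z^2 - z/4 - 3/4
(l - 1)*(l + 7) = l^2 + 6*l - 7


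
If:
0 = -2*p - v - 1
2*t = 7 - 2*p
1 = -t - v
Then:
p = 7/6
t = 7/3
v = -10/3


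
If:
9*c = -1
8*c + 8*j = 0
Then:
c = -1/9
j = 1/9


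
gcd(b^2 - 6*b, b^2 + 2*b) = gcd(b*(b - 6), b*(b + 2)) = b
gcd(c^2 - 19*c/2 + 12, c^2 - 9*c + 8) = c - 8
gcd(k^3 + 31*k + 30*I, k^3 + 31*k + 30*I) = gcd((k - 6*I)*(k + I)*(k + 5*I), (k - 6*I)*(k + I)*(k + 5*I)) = k^3 + 31*k + 30*I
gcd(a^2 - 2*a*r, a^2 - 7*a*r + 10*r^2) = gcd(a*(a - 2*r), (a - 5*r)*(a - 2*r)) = -a + 2*r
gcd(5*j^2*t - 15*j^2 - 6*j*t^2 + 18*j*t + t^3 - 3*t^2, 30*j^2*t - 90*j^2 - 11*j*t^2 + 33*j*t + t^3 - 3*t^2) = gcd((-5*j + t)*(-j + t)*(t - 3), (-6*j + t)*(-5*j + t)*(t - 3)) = -5*j*t + 15*j + t^2 - 3*t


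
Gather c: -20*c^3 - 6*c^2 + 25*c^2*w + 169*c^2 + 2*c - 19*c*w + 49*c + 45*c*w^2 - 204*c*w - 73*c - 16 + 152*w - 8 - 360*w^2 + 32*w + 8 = -20*c^3 + c^2*(25*w + 163) + c*(45*w^2 - 223*w - 22) - 360*w^2 + 184*w - 16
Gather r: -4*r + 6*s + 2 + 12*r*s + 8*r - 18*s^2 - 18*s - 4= r*(12*s + 4) - 18*s^2 - 12*s - 2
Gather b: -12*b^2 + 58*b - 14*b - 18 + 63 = -12*b^2 + 44*b + 45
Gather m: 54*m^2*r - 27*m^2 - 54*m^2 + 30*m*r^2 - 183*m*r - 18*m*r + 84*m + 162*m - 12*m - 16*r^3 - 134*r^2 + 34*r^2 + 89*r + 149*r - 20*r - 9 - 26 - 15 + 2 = m^2*(54*r - 81) + m*(30*r^2 - 201*r + 234) - 16*r^3 - 100*r^2 + 218*r - 48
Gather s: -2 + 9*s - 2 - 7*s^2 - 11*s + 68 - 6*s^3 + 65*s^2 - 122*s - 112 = -6*s^3 + 58*s^2 - 124*s - 48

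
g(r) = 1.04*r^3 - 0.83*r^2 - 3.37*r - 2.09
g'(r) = 3.12*r^2 - 1.66*r - 3.37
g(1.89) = -4.40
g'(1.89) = 4.64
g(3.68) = 26.10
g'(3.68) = 32.77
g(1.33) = -5.59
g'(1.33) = -0.06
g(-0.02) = -2.02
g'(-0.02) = -3.34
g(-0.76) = -0.46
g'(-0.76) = -0.31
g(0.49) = -3.82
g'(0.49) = -3.43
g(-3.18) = -33.21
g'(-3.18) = 33.46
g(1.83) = -4.66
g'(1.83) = 4.04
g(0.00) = -2.09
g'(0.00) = -3.37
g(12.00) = 1635.07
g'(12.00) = 425.99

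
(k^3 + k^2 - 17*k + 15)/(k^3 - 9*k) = (k^2 + 4*k - 5)/(k*(k + 3))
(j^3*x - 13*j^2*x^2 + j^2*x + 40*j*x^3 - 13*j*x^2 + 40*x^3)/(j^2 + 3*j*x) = x*(j^3 - 13*j^2*x + j^2 + 40*j*x^2 - 13*j*x + 40*x^2)/(j*(j + 3*x))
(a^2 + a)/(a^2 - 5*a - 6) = a/(a - 6)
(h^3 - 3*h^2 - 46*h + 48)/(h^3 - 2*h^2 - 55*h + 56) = (h + 6)/(h + 7)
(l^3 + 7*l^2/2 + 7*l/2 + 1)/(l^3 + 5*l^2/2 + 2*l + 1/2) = (l + 2)/(l + 1)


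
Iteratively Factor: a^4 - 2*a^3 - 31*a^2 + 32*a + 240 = (a - 4)*(a^3 + 2*a^2 - 23*a - 60) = (a - 4)*(a + 3)*(a^2 - a - 20) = (a - 4)*(a + 3)*(a + 4)*(a - 5)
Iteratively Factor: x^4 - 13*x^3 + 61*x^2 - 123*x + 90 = (x - 3)*(x^3 - 10*x^2 + 31*x - 30) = (x - 5)*(x - 3)*(x^2 - 5*x + 6) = (x - 5)*(x - 3)^2*(x - 2)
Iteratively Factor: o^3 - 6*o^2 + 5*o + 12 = (o + 1)*(o^2 - 7*o + 12) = (o - 3)*(o + 1)*(o - 4)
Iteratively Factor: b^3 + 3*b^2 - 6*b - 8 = (b + 1)*(b^2 + 2*b - 8) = (b + 1)*(b + 4)*(b - 2)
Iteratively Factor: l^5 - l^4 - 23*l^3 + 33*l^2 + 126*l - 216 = (l - 3)*(l^4 + 2*l^3 - 17*l^2 - 18*l + 72) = (l - 3)*(l - 2)*(l^3 + 4*l^2 - 9*l - 36) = (l - 3)*(l - 2)*(l + 4)*(l^2 - 9) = (l - 3)^2*(l - 2)*(l + 4)*(l + 3)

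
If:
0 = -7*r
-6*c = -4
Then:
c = 2/3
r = 0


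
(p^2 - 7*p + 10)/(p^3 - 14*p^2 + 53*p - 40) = (p - 2)/(p^2 - 9*p + 8)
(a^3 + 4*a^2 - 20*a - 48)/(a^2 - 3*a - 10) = (a^2 + 2*a - 24)/(a - 5)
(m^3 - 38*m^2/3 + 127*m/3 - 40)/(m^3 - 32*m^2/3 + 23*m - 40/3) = (m - 3)/(m - 1)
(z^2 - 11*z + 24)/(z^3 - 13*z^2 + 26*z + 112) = (z - 3)/(z^2 - 5*z - 14)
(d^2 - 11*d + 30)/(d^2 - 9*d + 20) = (d - 6)/(d - 4)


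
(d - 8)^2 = d^2 - 16*d + 64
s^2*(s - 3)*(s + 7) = s^4 + 4*s^3 - 21*s^2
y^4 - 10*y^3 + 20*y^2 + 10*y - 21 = (y - 7)*(y - 3)*(y - 1)*(y + 1)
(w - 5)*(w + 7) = w^2 + 2*w - 35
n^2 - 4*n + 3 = (n - 3)*(n - 1)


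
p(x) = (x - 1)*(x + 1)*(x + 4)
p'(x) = (x - 1)*(x + 1) + (x - 1)*(x + 4) + (x + 1)*(x + 4)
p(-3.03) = 7.94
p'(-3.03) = 2.30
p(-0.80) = -1.15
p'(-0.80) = -5.48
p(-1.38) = 2.37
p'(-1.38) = -6.33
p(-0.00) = -4.00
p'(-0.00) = -1.00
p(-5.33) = -36.45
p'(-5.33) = 41.59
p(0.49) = -3.41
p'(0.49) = 3.64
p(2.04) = 19.10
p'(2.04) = 27.80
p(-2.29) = 7.26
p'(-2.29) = -3.59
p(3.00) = 56.00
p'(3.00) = 50.00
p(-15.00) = -2464.00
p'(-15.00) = 554.00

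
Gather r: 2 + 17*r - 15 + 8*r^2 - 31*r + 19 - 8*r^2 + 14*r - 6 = 0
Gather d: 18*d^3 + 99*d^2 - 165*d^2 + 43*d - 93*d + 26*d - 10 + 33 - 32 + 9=18*d^3 - 66*d^2 - 24*d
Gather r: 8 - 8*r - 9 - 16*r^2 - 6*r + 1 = -16*r^2 - 14*r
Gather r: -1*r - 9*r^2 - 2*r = -9*r^2 - 3*r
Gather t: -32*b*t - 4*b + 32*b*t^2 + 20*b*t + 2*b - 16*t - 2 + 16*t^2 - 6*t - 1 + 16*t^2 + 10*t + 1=-2*b + t^2*(32*b + 32) + t*(-12*b - 12) - 2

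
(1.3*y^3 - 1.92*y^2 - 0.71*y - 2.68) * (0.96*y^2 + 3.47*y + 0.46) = 1.248*y^5 + 2.6678*y^4 - 6.746*y^3 - 5.9197*y^2 - 9.6262*y - 1.2328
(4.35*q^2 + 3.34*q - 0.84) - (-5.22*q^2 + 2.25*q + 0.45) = 9.57*q^2 + 1.09*q - 1.29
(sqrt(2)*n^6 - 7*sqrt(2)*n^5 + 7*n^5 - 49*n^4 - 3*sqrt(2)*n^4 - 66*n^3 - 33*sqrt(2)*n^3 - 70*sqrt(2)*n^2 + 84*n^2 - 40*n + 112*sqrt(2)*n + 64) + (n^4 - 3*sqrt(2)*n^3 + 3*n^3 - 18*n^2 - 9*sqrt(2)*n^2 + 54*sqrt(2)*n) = sqrt(2)*n^6 - 7*sqrt(2)*n^5 + 7*n^5 - 48*n^4 - 3*sqrt(2)*n^4 - 63*n^3 - 36*sqrt(2)*n^3 - 79*sqrt(2)*n^2 + 66*n^2 - 40*n + 166*sqrt(2)*n + 64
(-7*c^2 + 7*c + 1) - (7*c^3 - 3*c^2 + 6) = -7*c^3 - 4*c^2 + 7*c - 5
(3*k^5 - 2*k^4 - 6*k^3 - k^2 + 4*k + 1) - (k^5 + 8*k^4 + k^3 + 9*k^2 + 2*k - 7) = 2*k^5 - 10*k^4 - 7*k^3 - 10*k^2 + 2*k + 8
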